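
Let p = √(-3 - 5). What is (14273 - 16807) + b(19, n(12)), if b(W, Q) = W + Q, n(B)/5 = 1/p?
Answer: -2515 - 5*I*√2/4 ≈ -2515.0 - 1.7678*I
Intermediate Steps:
p = 2*I*√2 (p = √(-8) = 2*I*√2 ≈ 2.8284*I)
n(B) = -5*I*√2/4 (n(B) = 5/((2*I*√2)) = 5*(-I*√2/4) = -5*I*√2/4)
b(W, Q) = Q + W
(14273 - 16807) + b(19, n(12)) = (14273 - 16807) + (-5*I*√2/4 + 19) = -2534 + (19 - 5*I*√2/4) = -2515 - 5*I*√2/4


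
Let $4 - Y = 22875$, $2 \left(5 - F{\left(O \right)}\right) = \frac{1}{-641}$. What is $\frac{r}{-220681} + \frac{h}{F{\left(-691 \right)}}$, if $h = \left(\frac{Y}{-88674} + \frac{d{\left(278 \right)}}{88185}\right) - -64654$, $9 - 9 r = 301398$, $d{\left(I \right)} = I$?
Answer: $\frac{2648820185282438918826}{204874534159800385} \approx 12929.0$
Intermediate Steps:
$F{\left(O \right)} = \frac{6411}{1282}$ ($F{\left(O \right)} = 5 - \frac{1}{2 \left(-641\right)} = 5 - - \frac{1}{1282} = 5 + \frac{1}{1282} = \frac{6411}{1282}$)
$Y = -22871$ ($Y = 4 - 22875 = -22871$)
$r = - \frac{100463}{3}$ ($r = 1 - \frac{100466}{3} = - \frac{100463}{3} \approx -33488.0$)
$h = \frac{56175333822863}{868857410}$ ($h = \left(- \frac{22871}{-88674} + \frac{278}{88185}\right) - -64654 = \left(\left(-22871\right) \left(- \frac{1}{88674}\right) + 278 \cdot \frac{1}{88185}\right) + 64654 = \left(\frac{22871}{88674} + \frac{278}{88185}\right) + 64654 = \frac{226836723}{868857410} + 64654 = \frac{56175333822863}{868857410} \approx 64654.0$)
$\frac{r}{-220681} + \frac{h}{F{\left(-691 \right)}} = - \frac{100463}{3 \left(-220681\right)} + \frac{56175333822863}{868857410 \cdot \frac{6411}{1282}} = \left(- \frac{100463}{3}\right) \left(- \frac{1}{220681}\right) + \frac{56175333822863}{868857410} \cdot \frac{1282}{6411} = \frac{100463}{662043} + \frac{36008388980455183}{2785122427755} = \frac{2648820185282438918826}{204874534159800385}$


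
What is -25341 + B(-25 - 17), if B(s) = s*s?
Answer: -23577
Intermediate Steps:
B(s) = s²
-25341 + B(-25 - 17) = -25341 + (-25 - 17)² = -25341 + (-42)² = -25341 + 1764 = -23577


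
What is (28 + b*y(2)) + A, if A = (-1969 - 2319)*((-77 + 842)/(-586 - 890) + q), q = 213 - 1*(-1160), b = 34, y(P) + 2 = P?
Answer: -241292116/41 ≈ -5.8852e+6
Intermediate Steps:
y(P) = -2 + P
q = 1373 (q = 213 + 1160 = 1373)
A = -241293264/41 (A = (-1969 - 2319)*((-77 + 842)/(-586 - 890) + 1373) = -4288*(765/(-1476) + 1373) = -4288*(765*(-1/1476) + 1373) = -4288*(-85/164 + 1373) = -4288*225087/164 = -241293264/41 ≈ -5.8852e+6)
(28 + b*y(2)) + A = (28 + 34*(-2 + 2)) - 241293264/41 = (28 + 34*0) - 241293264/41 = (28 + 0) - 241293264/41 = 28 - 241293264/41 = -241292116/41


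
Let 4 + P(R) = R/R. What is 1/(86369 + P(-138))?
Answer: 1/86366 ≈ 1.1579e-5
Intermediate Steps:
P(R) = -3 (P(R) = -4 + R/R = -4 + 1 = -3)
1/(86369 + P(-138)) = 1/(86369 - 3) = 1/86366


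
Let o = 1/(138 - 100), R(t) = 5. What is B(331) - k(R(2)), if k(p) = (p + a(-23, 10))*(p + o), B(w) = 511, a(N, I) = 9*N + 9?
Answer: 56281/38 ≈ 1481.1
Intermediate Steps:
a(N, I) = 9 + 9*N
o = 1/38 ≈ 0.026316
k(p) = (-198 + p)*(1/38 + p) (k(p) = (p + (9 + 9*(-23)))*(p + 1/38) = (p + (9 - 207))*(1/38 + p) = (p - 198)*(1/38 + p) = (-198 + p)*(1/38 + p))
B(331) - k(R(2)) = 511 - (-99/19 + 5² - 7523/38*5) = 511 - (-99/19 + 25 - 37615/38) = 511 - 1*(-36863/38) = 511 + 36863/38 = 56281/38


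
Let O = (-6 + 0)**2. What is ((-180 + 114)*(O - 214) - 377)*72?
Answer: 818712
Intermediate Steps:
O = 36 (O = (-6)**2 = 36)
((-180 + 114)*(O - 214) - 377)*72 = ((-180 + 114)*(36 - 214) - 377)*72 = (-66*(-178) - 377)*72 = (11748 - 377)*72 = 11371*72 = 818712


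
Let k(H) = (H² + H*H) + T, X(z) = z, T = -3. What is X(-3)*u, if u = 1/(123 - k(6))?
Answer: -1/18 ≈ -0.055556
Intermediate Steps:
k(H) = -3 + 2*H² (k(H) = (H² + H*H) - 3 = (H² + H²) - 3 = 2*H² - 3 = -3 + 2*H²)
u = 1/54 (u = 1/(123 - (-3 + 2*6²)) = 1/(123 - (-3 + 2*36)) = 1/(123 - (-3 + 72)) = 1/(123 - 1*69) = 1/(123 - 69) = 1/54 ≈ 0.018519)
X(-3)*u = -3*1/54 = -1/18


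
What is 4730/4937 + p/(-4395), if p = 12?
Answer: 6909702/7232705 ≈ 0.95534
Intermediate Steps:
4730/4937 + p/(-4395) = 4730/4937 + 12/(-4395) = 4730*(1/4937) + 12*(-1/4395) = 4730/4937 - 4/1465 = 6909702/7232705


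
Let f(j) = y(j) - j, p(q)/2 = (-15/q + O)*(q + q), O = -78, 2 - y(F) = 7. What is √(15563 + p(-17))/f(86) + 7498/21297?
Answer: 7498/21297 - √20807/91 ≈ -1.2331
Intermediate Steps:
y(F) = -5 (y(F) = 2 - 1*7 = 2 - 7 = -5)
p(q) = 4*q*(-78 - 15/q) (p(q) = 2*((-15/q - 78)*(q + q)) = 2*((-78 - 15/q)*(2*q)) = 2*(2*q*(-78 - 15/q)) = 4*q*(-78 - 15/q))
f(j) = -5 - j
√(15563 + p(-17))/f(86) + 7498/21297 = √(15563 + (-60 - 312*(-17)))/(-5 - 1*86) + 7498/21297 = √(15563 + (-60 + 5304))/(-5 - 86) + 7498*(1/21297) = √(15563 + 5244)/(-91) + 7498/21297 = √20807*(-1/91) + 7498/21297 = -√20807/91 + 7498/21297 = 7498/21297 - √20807/91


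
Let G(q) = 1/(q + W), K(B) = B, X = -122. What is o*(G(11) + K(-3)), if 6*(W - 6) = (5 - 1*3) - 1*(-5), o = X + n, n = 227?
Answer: -33705/109 ≈ -309.22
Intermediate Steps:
o = 105 (o = -122 + 227 = 105)
W = 43/6 (W = 6 + ((5 - 1*3) - 1*(-5))/6 = 6 + ((5 - 3) + 5)/6 = 6 + (2 + 5)/6 = 6 + (⅙)*7 = 6 + 7/6 = 43/6 ≈ 7.1667)
G(q) = 1/(43/6 + q) (G(q) = 1/(q + 43/6) = 1/(43/6 + q))
o*(G(11) + K(-3)) = 105*(6/(43 + 6*11) - 3) = 105*(6/(43 + 66) - 3) = 105*(6/109 - 3) = 105*(-321/109) = -33705/109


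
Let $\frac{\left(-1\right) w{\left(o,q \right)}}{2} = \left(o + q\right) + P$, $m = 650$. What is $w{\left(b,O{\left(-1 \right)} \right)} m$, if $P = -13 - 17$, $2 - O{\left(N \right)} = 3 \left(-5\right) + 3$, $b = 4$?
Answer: $15600$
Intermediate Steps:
$O{\left(N \right)} = 14$ ($O{\left(N \right)} = 2 - \left(3 \left(-5\right) + 3\right) = 2 - \left(-15 + 3\right) = 2 - -12 = 2 + 12 = 14$)
$P = -30$ ($P = -13 - 17 = -30$)
$w{\left(o,q \right)} = 60 - 2 o - 2 q$ ($w{\left(o,q \right)} = - 2 \left(\left(o + q\right) - 30\right) = - 2 \left(-30 + o + q\right) = 60 - 2 o - 2 q$)
$w{\left(b,O{\left(-1 \right)} \right)} m = \left(60 - 8 - 28\right) 650 = 24 \cdot 650 = 15600$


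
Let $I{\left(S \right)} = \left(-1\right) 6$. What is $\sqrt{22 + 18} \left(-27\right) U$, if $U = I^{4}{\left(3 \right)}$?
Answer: $- 69984 \sqrt{10} \approx -2.2131 \cdot 10^{5}$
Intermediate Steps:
$I{\left(S \right)} = -6$
$U = 1296$ ($U = \left(-6\right)^{4} = 1296$)
$\sqrt{22 + 18} \left(-27\right) U = \sqrt{22 + 18} \left(-27\right) 1296 = \sqrt{40} \left(-27\right) 1296 = 2 \sqrt{10} \left(-27\right) 1296 = - 54 \sqrt{10} \cdot 1296 = - 69984 \sqrt{10}$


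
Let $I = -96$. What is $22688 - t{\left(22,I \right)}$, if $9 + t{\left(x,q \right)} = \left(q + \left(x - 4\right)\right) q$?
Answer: $15209$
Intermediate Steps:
$t{\left(x,q \right)} = -9 + q \left(-4 + q + x\right)$ ($t{\left(x,q \right)} = -9 + \left(q + \left(x - 4\right)\right) q = -9 + \left(q + \left(-4 + x\right)\right) q = -9 + \left(-4 + q + x\right) q = -9 + q \left(-4 + q + x\right)$)
$22688 - t{\left(22,I \right)} = 22688 - \left(-9 + \left(-96\right)^{2} - -384 - 2112\right) = 22688 - \left(-9 + 9216 + 384 - 2112\right) = 22688 - 7479 = 15209$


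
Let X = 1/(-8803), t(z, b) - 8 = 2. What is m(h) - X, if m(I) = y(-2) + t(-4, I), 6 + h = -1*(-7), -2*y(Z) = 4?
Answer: 70425/8803 ≈ 8.0001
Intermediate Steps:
y(Z) = -2 (y(Z) = -½*4 = -2)
h = 1 (h = -6 - 1*(-7) = -6 + 7 = 1)
t(z, b) = 10 (t(z, b) = 8 + 2 = 10)
X = -1/8803 ≈ -0.00011360
m(I) = 8 (m(I) = -2 + 10 = 8)
m(h) - X = 8 - 1*(-1/8803) = 8 + 1/8803 = 70425/8803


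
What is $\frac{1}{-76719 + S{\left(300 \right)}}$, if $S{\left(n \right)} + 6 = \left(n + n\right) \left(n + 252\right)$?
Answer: $\frac{1}{254475} \approx 3.9297 \cdot 10^{-6}$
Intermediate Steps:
$S{\left(n \right)} = -6 + 2 n \left(252 + n\right)$ ($S{\left(n \right)} = -6 + \left(n + n\right) \left(n + 252\right) = -6 + 2 n \left(252 + n\right)$)
$\frac{1}{-76719 + S{\left(300 \right)}} = \frac{1}{-76719 + \left(-6 + 2 \cdot 300^{2} + 504 \cdot 300\right)} = \frac{1}{-76719 + \left(-6 + 2 \cdot 90000 + 151200\right)} = \frac{1}{-76719 + \left(-6 + 180000 + 151200\right)} = \frac{1}{-76719 + 331194} = \frac{1}{254475}$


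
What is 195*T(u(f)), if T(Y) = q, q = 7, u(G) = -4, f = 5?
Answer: 1365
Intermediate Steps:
T(Y) = 7
195*T(u(f)) = 195*7 = 1365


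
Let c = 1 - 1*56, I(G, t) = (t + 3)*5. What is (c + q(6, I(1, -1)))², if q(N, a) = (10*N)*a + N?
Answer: 303601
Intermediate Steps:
I(G, t) = 15 + 5*t (I(G, t) = (3 + t)*5 = 15 + 5*t)
c = -55 (c = 1 - 56 = -55)
q(N, a) = N + 10*N*a (q(N, a) = 10*N*a + N = N + 10*N*a)
(c + q(6, I(1, -1)))² = (-55 + 6*(1 + 10*(15 + 5*(-1))))² = (-55 + 6*(1 + 10*(15 - 5)))² = (-55 + 6*(1 + 10*10))² = (-55 + 6*(1 + 100))² = (-55 + 6*101)² = (-55 + 606)² = 551² = 303601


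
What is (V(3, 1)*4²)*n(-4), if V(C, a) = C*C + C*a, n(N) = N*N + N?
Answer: 2304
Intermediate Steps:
n(N) = N + N² (n(N) = N² + N = N + N²)
V(C, a) = C² + C*a
(V(3, 1)*4²)*n(-4) = ((3*(3 + 1))*4²)*(-4*(1 - 4)) = ((3*4)*16)*(-4*(-3)) = (12*16)*12 = 192*12 = 2304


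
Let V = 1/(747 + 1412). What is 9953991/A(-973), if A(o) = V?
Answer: 21490666569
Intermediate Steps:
V = 1/2159 ≈ 0.00046318
A(o) = 1/2159
9953991/A(-973) = 9953991/(1/2159) = 9953991*2159 = 21490666569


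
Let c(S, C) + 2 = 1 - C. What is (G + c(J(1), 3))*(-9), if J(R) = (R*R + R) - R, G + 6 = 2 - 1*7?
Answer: 135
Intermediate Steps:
G = -11 (G = -6 + (2 - 1*7) = -6 + (2 - 7) = -6 - 5 = -11)
J(R) = R² (J(R) = (R² + R) - R = (R + R²) - R = R²)
c(S, C) = -1 - C (c(S, C) = -2 + (1 - C) = -1 - C)
(G + c(J(1), 3))*(-9) = (-11 + (-1 - 1*3))*(-9) = (-11 + (-1 - 3))*(-9) = (-11 - 4)*(-9) = -15*(-9) = 135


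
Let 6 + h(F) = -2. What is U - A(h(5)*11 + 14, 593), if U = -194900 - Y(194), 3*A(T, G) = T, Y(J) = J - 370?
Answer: -584098/3 ≈ -1.9470e+5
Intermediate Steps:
Y(J) = -370 + J
h(F) = -8 (h(F) = -6 - 2 = -8)
A(T, G) = T/3
U = -194724 (U = -194900 - (-370 + 194) = -194900 - 1*(-176) = -194900 + 176 = -194724)
U - A(h(5)*11 + 14, 593) = -194724 - (-8*11 + 14)/3 = -194724 - (-88 + 14)/3 = -194724 - (-74)/3 = -194724 - 1*(-74/3) = -194724 + 74/3 = -584098/3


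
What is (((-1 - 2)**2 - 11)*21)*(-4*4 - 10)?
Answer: 1092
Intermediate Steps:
(((-1 - 2)**2 - 11)*21)*(-4*4 - 10) = (((-3)**2 - 11)*21)*(-16 - 10) = ((9 - 11)*21)*(-26) = -2*21*(-26) = -42*(-26) = 1092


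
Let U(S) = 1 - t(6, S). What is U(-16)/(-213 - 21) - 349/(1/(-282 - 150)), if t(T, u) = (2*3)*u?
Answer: 35279615/234 ≈ 1.5077e+5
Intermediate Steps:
t(T, u) = 6*u
U(S) = 1 - 6*S
U(-16)/(-213 - 21) - 349/(1/(-282 - 150)) = (1 - 6*(-16))/(-213 - 21) - 349/(1/(-282 - 150)) = (1 + 96)/(-234) - 349/(1/(-432)) = 97*(-1/234) - 349/(-1/432) = -97/234 - 349*(-432) = -97/234 + 150768 = 35279615/234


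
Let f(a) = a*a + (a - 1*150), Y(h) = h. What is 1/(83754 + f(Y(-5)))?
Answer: 1/83624 ≈ 1.1958e-5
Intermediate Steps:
f(a) = -150 + a + a² (f(a) = a² + (a - 150) = a² + (-150 + a) = -150 + a + a²)
1/(83754 + f(Y(-5))) = 1/(83754 + (-150 - 5 + (-5)²)) = 1/(83754 + (-150 - 5 + 25)) = 1/(83754 - 130) = 1/83624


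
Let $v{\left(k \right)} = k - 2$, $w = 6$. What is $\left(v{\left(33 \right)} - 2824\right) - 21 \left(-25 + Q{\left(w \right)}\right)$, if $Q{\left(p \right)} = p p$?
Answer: $-3024$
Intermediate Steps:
$Q{\left(p \right)} = p^{2}$
$v{\left(k \right)} = -2 + k$ ($v{\left(k \right)} = k - 2 = -2 + k$)
$\left(v{\left(33 \right)} - 2824\right) - 21 \left(-25 + Q{\left(w \right)}\right) = \left(\left(-2 + 33\right) - 2824\right) - 21 \left(-25 + 6^{2}\right) = \left(31 - 2824\right) - 21 \left(-25 + 36\right) = -2793 - 231 = -3024$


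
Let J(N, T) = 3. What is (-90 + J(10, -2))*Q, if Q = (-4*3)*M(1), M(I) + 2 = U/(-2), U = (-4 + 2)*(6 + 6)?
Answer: 10440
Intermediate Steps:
U = -24 (U = -2*12 = -24)
M(I) = 10 (M(I) = -2 - 24/(-2) = -2 - 24*(-½) = -2 + 12 = 10)
Q = -120 (Q = -4*3*10 = -12*10 = -120)
(-90 + J(10, -2))*Q = (-90 + 3)*(-120) = -87*(-120) = 10440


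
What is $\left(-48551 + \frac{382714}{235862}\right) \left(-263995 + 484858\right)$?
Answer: $- \frac{1264545943606512}{117931} \approx -1.0723 \cdot 10^{10}$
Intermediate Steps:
$\left(-48551 + \frac{382714}{235862}\right) \left(-263995 + 484858\right) = \left(-48551 + 382714 \cdot \frac{1}{235862}\right) 220863 = \left(-48551 + \frac{191357}{117931}\right) 220863 = \left(- \frac{5725476624}{117931}\right) 220863 = - \frac{1264545943606512}{117931}$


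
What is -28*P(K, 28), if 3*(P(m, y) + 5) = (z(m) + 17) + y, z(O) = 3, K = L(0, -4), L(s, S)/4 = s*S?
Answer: -308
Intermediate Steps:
L(s, S) = 4*S*s (L(s, S) = 4*(s*S) = 4*(S*s) = 4*S*s)
K = 0 (K = 4*(-4)*0 = 0)
P(m, y) = 5/3 + y/3 (P(m, y) = -5 + ((3 + 17) + y)/3 = -5 + (20 + y)/3 = -5 + (20/3 + y/3) = 5/3 + y/3)
-28*P(K, 28) = -28*(5/3 + (⅓)*28) = -28*(5/3 + 28/3) = -28*11 = -308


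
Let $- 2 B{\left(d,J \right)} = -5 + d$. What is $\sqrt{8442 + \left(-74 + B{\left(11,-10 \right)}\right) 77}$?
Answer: $\sqrt{2513} \approx 50.13$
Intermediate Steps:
$B{\left(d,J \right)} = \frac{5}{2} - \frac{d}{2}$ ($B{\left(d,J \right)} = - \frac{-5 + d}{2} = \frac{5}{2} - \frac{d}{2}$)
$\sqrt{8442 + \left(-74 + B{\left(11,-10 \right)}\right) 77} = \sqrt{8442 + \left(-74 + \left(\frac{5}{2} - \frac{11}{2}\right)\right) 77} = \sqrt{8442 + \left(-74 - 3\right) 77} = \sqrt{8442 - 5929} = \sqrt{2513}$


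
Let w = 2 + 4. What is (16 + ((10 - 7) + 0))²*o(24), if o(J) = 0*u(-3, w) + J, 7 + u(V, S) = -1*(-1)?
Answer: 8664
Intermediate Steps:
w = 6
u(V, S) = -6 (u(V, S) = -7 - 1*(-1) = -7 + 1 = -6)
o(J) = J (o(J) = 0*(-6) + J = 0 + J = J)
(16 + ((10 - 7) + 0))²*o(24) = (16 + ((10 - 7) + 0))²*24 = (16 + (3 + 0))²*24 = (16 + 3)²*24 = 19²*24 = 361*24 = 8664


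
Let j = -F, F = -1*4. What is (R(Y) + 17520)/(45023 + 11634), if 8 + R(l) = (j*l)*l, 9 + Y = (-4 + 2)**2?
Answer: 17612/56657 ≈ 0.31085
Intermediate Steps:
Y = -5 (Y = -9 + (-4 + 2)**2 = -9 + (-2)**2 = -9 + 4 = -5)
F = -4
j = 4 (j = -1*(-4) = 4)
R(l) = -8 + 4*l**2 (R(l) = -8 + (4*l)*l = -8 + 4*l**2)
(R(Y) + 17520)/(45023 + 11634) = ((-8 + 4*(-5)**2) + 17520)/(45023 + 11634) = ((-8 + 4*25) + 17520)/56657 = ((-8 + 100) + 17520)*(1/56657) = (92 + 17520)*(1/56657) = 17612*(1/56657) = 17612/56657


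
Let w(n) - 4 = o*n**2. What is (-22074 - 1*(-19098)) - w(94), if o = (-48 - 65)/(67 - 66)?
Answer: 995488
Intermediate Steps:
o = -113 (o = -113/1 = -113*1 = -113)
w(n) = 4 - 113*n**2
(-22074 - 1*(-19098)) - w(94) = (-22074 - 1*(-19098)) - (4 - 113*94**2) = (-22074 + 19098) - (4 - 113*8836) = -2976 - (4 - 998468) = -2976 - 1*(-998464) = -2976 + 998464 = 995488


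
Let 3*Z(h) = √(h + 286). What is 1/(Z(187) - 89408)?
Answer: -73152/6540373973 - 3*√473/71944113703 ≈ -1.1186e-5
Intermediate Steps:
Z(h) = √(286 + h)/3 (Z(h) = √(h + 286)/3 = √(286 + h)/3)
1/(Z(187) - 89408) = 1/(√(286 + 187)/3 - 89408) = 1/(√473/3 - 89408) = 1/(-89408 + √473/3)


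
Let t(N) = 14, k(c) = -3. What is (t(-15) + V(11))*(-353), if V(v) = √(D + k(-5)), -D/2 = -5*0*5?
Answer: -4942 - 353*I*√3 ≈ -4942.0 - 611.41*I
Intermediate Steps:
D = 0 (D = -2*(-5*0)*5 = -0*5 = -2*0 = 0)
V(v) = I*√3 (V(v) = √(0 - 3) = √(-3) = I*√3)
(t(-15) + V(11))*(-353) = (14 + I*√3)*(-353) = -4942 - 353*I*√3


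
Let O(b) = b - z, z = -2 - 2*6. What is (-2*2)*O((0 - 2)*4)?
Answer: -24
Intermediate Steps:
z = -14 (z = -2 - 12 = -14)
O(b) = 14 + b (O(b) = b - 1*(-14) = b + 14 = 14 + b)
(-2*2)*O((0 - 2)*4) = (-2*2)*(14 + (0 - 2)*4) = -4*(14 - 2*4) = -4*(14 - 8) = -4*6 = -24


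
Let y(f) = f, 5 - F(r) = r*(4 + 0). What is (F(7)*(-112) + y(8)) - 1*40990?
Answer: -38406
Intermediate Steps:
F(r) = 5 - 4*r (F(r) = 5 - r*(4 + 0) = 5 - r*4 = 5 - 4*r)
(F(7)*(-112) + y(8)) - 1*40990 = ((5 - 4*7)*(-112) + 8) - 1*40990 = ((5 - 28)*(-112) + 8) - 40990 = (-23*(-112) + 8) - 40990 = (2576 + 8) - 40990 = 2584 - 40990 = -38406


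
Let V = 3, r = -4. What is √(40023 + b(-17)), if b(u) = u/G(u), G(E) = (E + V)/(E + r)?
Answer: √159990/2 ≈ 199.99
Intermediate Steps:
G(E) = (3 + E)/(-4 + E) (G(E) = (E + 3)/(E - 4) = (3 + E)/(-4 + E))
b(u) = u*(-4 + u)/(3 + u) (b(u) = u/(((3 + u)/(-4 + u))) = u*((-4 + u)/(3 + u)) = u*(-4 + u)/(3 + u))
√(40023 + b(-17)) = √(40023 - 17*(-4 - 17)/(3 - 17)) = √(40023 - 17*(-21)/(-14)) = √(40023 - 17*(-1/14)*(-21)) = √(40023 - 51/2) = √(79995/2) = √159990/2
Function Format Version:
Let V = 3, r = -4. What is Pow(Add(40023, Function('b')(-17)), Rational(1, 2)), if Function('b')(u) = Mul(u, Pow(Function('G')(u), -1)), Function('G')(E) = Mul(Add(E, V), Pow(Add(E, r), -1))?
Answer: Mul(Rational(1, 2), Pow(159990, Rational(1, 2))) ≈ 199.99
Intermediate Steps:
Function('G')(E) = Mul(Pow(Add(-4, E), -1), Add(3, E)) (Function('G')(E) = Mul(Add(E, 3), Pow(Add(E, -4), -1)) = Mul(Add(3, E), Pow(Add(-4, E), -1)) = Mul(Pow(Add(-4, E), -1), Add(3, E)))
Function('b')(u) = Mul(u, Pow(Add(3, u), -1), Add(-4, u)) (Function('b')(u) = Mul(u, Pow(Mul(Pow(Add(-4, u), -1), Add(3, u)), -1)) = Mul(u, Mul(Pow(Add(3, u), -1), Add(-4, u))) = Mul(u, Pow(Add(3, u), -1), Add(-4, u)))
Pow(Add(40023, Function('b')(-17)), Rational(1, 2)) = Pow(Add(40023, Mul(-17, Pow(Add(3, -17), -1), Add(-4, -17))), Rational(1, 2)) = Pow(Add(40023, Mul(-17, Pow(-14, -1), -21)), Rational(1, 2)) = Pow(Add(40023, Mul(-17, Rational(-1, 14), -21)), Rational(1, 2)) = Pow(Add(40023, Rational(-51, 2)), Rational(1, 2)) = Pow(Rational(79995, 2), Rational(1, 2)) = Mul(Rational(1, 2), Pow(159990, Rational(1, 2)))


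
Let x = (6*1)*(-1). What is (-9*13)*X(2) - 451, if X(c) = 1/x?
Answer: -863/2 ≈ -431.50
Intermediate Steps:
x = -6 (x = 6*(-1) = -6)
X(c) = -⅙ (X(c) = 1/(-6) = -⅙)
(-9*13)*X(2) - 451 = -9*13*(-⅙) - 451 = -117*(-⅙) - 451 = 39/2 - 451 = -863/2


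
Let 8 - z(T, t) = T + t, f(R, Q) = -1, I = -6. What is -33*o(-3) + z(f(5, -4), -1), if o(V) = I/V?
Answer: -56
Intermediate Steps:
o(V) = -6/V
z(T, t) = 8 - T - t (z(T, t) = 8 - (T + t) = 8 + (-T - t) = 8 - T - t)
-33*o(-3) + z(f(5, -4), -1) = -(-198)/(-3) + (8 - 1*(-1) - 1*(-1)) = -(-198)*(-1)/3 + (8 + 1 + 1) = -33*2 + 10 = -66 + 10 = -56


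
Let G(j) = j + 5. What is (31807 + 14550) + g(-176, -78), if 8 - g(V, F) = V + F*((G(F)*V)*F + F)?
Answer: -78126775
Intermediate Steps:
G(j) = 5 + j
g(V, F) = 8 - V - F*(F + F*V*(5 + F)) (g(V, F) = 8 - (V + F*(((5 + F)*V)*F + F)) = 8 - (V + F*((V*(5 + F))*F + F)) = 8 - (V + F*(F*V*(5 + F) + F)) = 8 - (V + F*(F + F*V*(5 + F))) = 8 + (-V - F*(F + F*V*(5 + F))) = 8 - V - F*(F + F*V*(5 + F)))
(31807 + 14550) + g(-176, -78) = (31807 + 14550) + (8 - 1*(-176) - 1*(-78)² - 1*(-176)*(-78)²*(5 - 78)) = 46357 + (8 + 176 - 1*6084 - 1*(-176)*6084*(-73)) = 46357 + (8 + 176 - 6084 - 78167232) = 46357 - 78173132 = -78126775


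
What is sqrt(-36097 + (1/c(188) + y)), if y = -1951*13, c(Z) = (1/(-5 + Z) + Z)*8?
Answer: I*sqrt(1164007177431770)/137620 ≈ 247.91*I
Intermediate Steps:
c(Z) = 8*Z + 8/(-5 + Z) (c(Z) = (Z + 1/(-5 + Z))*8 = 8*Z + 8/(-5 + Z))
y = -25363
sqrt(-36097 + (1/c(188) + y)) = sqrt(-36097 + (1/(8*(1 + 188**2 - 5*188)/(-5 + 188)) - 25363)) = sqrt(-36097 + (1/(8*(1 + 35344 - 940)/183) - 25363)) = sqrt(-36097 + (1/(8*(1/183)*34405) - 25363)) = sqrt(-36097 + (1/(275240/183) - 25363)) = sqrt(-36097 + (183/275240 - 25363)) = sqrt(-36097 - 6980911937/275240) = sqrt(-16916250217/275240) = I*sqrt(1164007177431770)/137620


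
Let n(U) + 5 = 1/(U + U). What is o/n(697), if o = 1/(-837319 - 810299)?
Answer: 697/5741124921 ≈ 1.2140e-7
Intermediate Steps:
o = -1/1647618 (o = 1/(-1647618) = -1/1647618 ≈ -6.0694e-7)
n(U) = -5 + 1/(2*U) (n(U) = -5 + 1/(U + U) = -5 + 1/(2*U))
o/n(697) = -1/(1647618*(-5 + (½)/697)) = -1/(1647618*(-5 + (½)*(1/697))) = -1/(1647618*(-5 + 1/1394)) = -1/(1647618*(-6969/1394)) = -1/1647618*(-1394/6969) = 697/5741124921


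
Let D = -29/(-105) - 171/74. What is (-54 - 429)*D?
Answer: 363607/370 ≈ 982.72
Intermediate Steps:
D = -15809/7770 (D = -29*(-1/105) - 171*1/74 = 29/105 - 171/74 = -15809/7770 ≈ -2.0346)
(-54 - 429)*D = (-54 - 429)*(-15809/7770) = -483*(-15809/7770) = 363607/370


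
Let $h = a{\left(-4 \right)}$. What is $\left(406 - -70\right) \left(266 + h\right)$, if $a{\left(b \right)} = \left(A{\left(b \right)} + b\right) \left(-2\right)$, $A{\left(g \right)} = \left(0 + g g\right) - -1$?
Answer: $114240$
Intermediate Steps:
$A{\left(g \right)} = 1 + g^{2}$ ($A{\left(g \right)} = \left(0 + g^{2}\right) + 1 = g^{2} + 1 = 1 + g^{2}$)
$a{\left(b \right)} = -2 - 2 b - 2 b^{2}$ ($a{\left(b \right)} = \left(\left(1 + b^{2}\right) + b\right) \left(-2\right) = \left(1 + b + b^{2}\right) \left(-2\right) = -2 - 2 b - 2 b^{2}$)
$h = -26$ ($h = -2 - -8 - 2 \left(-4\right)^{2} = -2 + 8 - 32 = -26$)
$\left(406 - -70\right) \left(266 + h\right) = \left(406 - -70\right) \left(266 - 26\right) = \left(406 + \left(-54 + 124\right)\right) 240 = \left(406 + 70\right) 240 = 476 \cdot 240 = 114240$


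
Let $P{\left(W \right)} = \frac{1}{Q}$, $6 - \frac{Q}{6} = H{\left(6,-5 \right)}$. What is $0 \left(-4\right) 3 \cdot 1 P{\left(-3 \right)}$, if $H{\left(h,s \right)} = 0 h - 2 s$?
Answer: $0$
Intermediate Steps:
$H{\left(h,s \right)} = - 2 s$ ($H{\left(h,s \right)} = 0 - 2 s = - 2 s$)
$Q = -24$ ($Q = 36 - 6 \left(\left(-2\right) \left(-5\right)\right) = 36 - 60 = -24$)
$P{\left(W \right)} = - \frac{1}{24}$ ($P{\left(W \right)} = \frac{1}{-24} = - \frac{1}{24}$)
$0 \left(-4\right) 3 \cdot 1 P{\left(-3 \right)} = 0 \left(-4\right) 3 \cdot 1 \left(- \frac{1}{24}\right) = 0 \cdot 3 \cdot 1 \left(- \frac{1}{24}\right) = 0 \cdot 1 \left(- \frac{1}{24}\right) = 0 \left(- \frac{1}{24}\right) = 0$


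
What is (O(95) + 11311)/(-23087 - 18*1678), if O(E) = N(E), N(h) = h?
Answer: -11406/53291 ≈ -0.21403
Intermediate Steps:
O(E) = E
(O(95) + 11311)/(-23087 - 18*1678) = (95 + 11311)/(-23087 - 18*1678) = 11406/(-23087 - 30204) = 11406/(-53291) = 11406*(-1/53291) = -11406/53291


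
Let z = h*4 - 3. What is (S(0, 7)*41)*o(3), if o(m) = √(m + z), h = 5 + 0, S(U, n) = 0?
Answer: 0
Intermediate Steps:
h = 5
z = 17 (z = 5*4 - 3 = 20 - 3 = 17)
o(m) = √(17 + m) (o(m) = √(m + 17) = √(17 + m))
(S(0, 7)*41)*o(3) = (0*41)*√(17 + 3) = 0*√20 = 0*(2*√5) = 0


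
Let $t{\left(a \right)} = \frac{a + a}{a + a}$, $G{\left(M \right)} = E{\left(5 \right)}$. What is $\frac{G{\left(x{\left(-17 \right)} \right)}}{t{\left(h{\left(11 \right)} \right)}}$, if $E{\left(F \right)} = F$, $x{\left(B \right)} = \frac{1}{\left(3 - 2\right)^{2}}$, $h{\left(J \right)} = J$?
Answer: $5$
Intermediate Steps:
$x{\left(B \right)} = 1$ ($x{\left(B \right)} = \frac{1}{1^{2}} = 1^{-1} = 1$)
$G{\left(M \right)} = 5$
$t{\left(a \right)} = 1$ ($t{\left(a \right)} = \frac{2 a}{2 a} = 2 a \frac{1}{2 a} = 1$)
$\frac{G{\left(x{\left(-17 \right)} \right)}}{t{\left(h{\left(11 \right)} \right)}} = \frac{5}{1} = 5 \cdot 1 = 5$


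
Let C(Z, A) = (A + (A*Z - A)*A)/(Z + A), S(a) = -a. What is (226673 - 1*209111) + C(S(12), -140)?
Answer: 731091/38 ≈ 19239.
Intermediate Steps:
C(Z, A) = (A + A*(-A + A*Z))/(A + Z) (C(Z, A) = (A + (-A + A*Z)*A)/(A + Z) = (A + A*(-A + A*Z))/(A + Z))
(226673 - 1*209111) + C(S(12), -140) = (226673 - 1*209111) - 140*(1 - 1*(-140) - (-140)*12)/(-140 - 1*12) = (226673 - 209111) - 140*(1 + 140 - 140*(-12))/(-140 - 12) = 17562 - 140*(1 + 140 + 1680)/(-152) = 17562 - 140*(-1/152)*1821 = 17562 + 63735/38 = 731091/38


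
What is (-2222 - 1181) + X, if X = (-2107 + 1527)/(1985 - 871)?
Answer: -1895761/557 ≈ -3403.5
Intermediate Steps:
X = -290/557 (X = -580/1114 = -580*1/1114 = -290/557 ≈ -0.52065)
(-2222 - 1181) + X = (-2222 - 1181) - 290/557 = -3403 - 290/557 = -1895761/557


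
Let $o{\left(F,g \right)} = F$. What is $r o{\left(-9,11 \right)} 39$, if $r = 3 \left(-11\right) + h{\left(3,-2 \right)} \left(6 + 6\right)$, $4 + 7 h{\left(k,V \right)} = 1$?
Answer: $\frac{93717}{7} \approx 13388.0$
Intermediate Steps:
$h{\left(k,V \right)} = - \frac{3}{7}$ ($h{\left(k,V \right)} = - \frac{4}{7} + \frac{1}{7} \cdot 1 = - \frac{4}{7} + \frac{1}{7} = - \frac{3}{7}$)
$r = - \frac{267}{7}$ ($r = 3 \left(-11\right) - \frac{3 \left(6 + 6\right)}{7} = -33 - \frac{36}{7} = - \frac{267}{7} \approx -38.143$)
$r o{\left(-9,11 \right)} 39 = \left(- \frac{267}{7}\right) \left(-9\right) 39 = \frac{2403}{7} \cdot 39 = \frac{93717}{7}$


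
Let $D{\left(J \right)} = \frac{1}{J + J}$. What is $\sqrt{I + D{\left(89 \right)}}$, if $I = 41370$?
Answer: $\frac{\sqrt{1310767258}}{178} \approx 203.4$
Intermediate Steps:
$D{\left(J \right)} = \frac{1}{2 J}$
$\sqrt{I + D{\left(89 \right)}} = \sqrt{41370 + \frac{1}{2 \cdot 89}} = \sqrt{41370 + \frac{1}{2} \cdot \frac{1}{89}} = \sqrt{41370 + \frac{1}{178}} = \sqrt{\frac{7363861}{178}} = \frac{\sqrt{1310767258}}{178}$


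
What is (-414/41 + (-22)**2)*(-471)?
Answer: -9151530/41 ≈ -2.2321e+5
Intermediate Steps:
(-414/41 + (-22)**2)*(-471) = (-414*1/41 + 484)*(-471) = (-414/41 + 484)*(-471) = (19430/41)*(-471) = -9151530/41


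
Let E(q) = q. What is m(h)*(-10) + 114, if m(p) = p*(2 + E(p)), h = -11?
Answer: -876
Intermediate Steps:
m(p) = p*(2 + p)
m(h)*(-10) + 114 = -11*(2 - 11)*(-10) + 114 = -11*(-9)*(-10) + 114 = 99*(-10) + 114 = -990 + 114 = -876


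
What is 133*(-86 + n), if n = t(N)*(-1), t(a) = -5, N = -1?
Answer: -10773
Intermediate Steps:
n = 5 (n = -5*(-1) = 5)
133*(-86 + n) = 133*(-86 + 5) = 133*(-81) = -10773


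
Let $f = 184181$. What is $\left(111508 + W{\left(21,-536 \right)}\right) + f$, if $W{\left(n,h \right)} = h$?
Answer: $295153$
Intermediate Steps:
$\left(111508 + W{\left(21,-536 \right)}\right) + f = \left(111508 - 536\right) + 184181 = 110972 + 184181 = 295153$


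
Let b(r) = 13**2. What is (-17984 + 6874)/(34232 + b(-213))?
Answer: -11110/34401 ≈ -0.32296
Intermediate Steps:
b(r) = 169
(-17984 + 6874)/(34232 + b(-213)) = (-17984 + 6874)/(34232 + 169) = -11110/34401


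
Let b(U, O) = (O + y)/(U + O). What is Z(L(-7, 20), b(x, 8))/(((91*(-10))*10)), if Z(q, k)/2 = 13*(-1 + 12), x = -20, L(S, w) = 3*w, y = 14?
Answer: -11/350 ≈ -0.031429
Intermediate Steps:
b(U, O) = (14 + O)/(O + U) (b(U, O) = (O + 14)/(U + O) = (14 + O)/(O + U))
Z(q, k) = 286 (Z(q, k) = 2*(13*(-1 + 12)) = 2*(13*11) = 2*143 = 286)
Z(L(-7, 20), b(x, 8))/(((91*(-10))*10)) = 286/(((91*(-10))*10)) = 286/((-910*10)) = 286/(-9100) = 286*(-1/9100) = -11/350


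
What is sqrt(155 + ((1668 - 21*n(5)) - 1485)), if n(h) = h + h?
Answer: 8*sqrt(2) ≈ 11.314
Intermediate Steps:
n(h) = 2*h
sqrt(155 + ((1668 - 21*n(5)) - 1485)) = sqrt(155 + ((1668 - 42*5) - 1485)) = sqrt(155 + ((1668 - 21*10) - 1485)) = sqrt(155 + ((1668 - 210) - 1485)) = sqrt(155 + (1458 - 1485)) = sqrt(155 - 27) = sqrt(128) = 8*sqrt(2)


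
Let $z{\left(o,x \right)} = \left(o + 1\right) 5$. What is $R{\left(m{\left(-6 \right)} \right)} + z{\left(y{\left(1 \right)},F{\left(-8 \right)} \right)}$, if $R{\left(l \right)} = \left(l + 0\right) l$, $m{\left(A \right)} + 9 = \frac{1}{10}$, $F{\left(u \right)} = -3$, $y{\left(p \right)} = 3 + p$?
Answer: $\frac{10421}{100} \approx 104.21$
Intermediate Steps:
$m{\left(A \right)} = - \frac{89}{10}$ ($m{\left(A \right)} = -9 + \frac{1}{10} = - \frac{89}{10}$)
$z{\left(o,x \right)} = 5 + 5 o$ ($z{\left(o,x \right)} = \left(1 + o\right) 5 = 5 + 5 o$)
$R{\left(l \right)} = l^{2}$ ($R{\left(l \right)} = l l = l^{2}$)
$R{\left(m{\left(-6 \right)} \right)} + z{\left(y{\left(1 \right)},F{\left(-8 \right)} \right)} = \left(- \frac{89}{10}\right)^{2} + \left(5 + 5 \left(3 + 1\right)\right) = \frac{7921}{100} + \left(5 + 5 \cdot 4\right) = \frac{7921}{100} + \left(5 + 20\right) = \frac{7921}{100} + 25 = \frac{10421}{100}$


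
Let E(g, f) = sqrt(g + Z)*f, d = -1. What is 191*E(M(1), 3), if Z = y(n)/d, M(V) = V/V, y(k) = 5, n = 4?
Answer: 1146*I ≈ 1146.0*I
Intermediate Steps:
M(V) = 1
Z = -5 (Z = 5/(-1) = 5*(-1) = -5)
E(g, f) = f*sqrt(-5 + g) (E(g, f) = sqrt(g - 5)*f = sqrt(-5 + g)*f = f*sqrt(-5 + g))
191*E(M(1), 3) = 191*(3*sqrt(-5 + 1)) = 191*(3*sqrt(-4)) = 191*(3*(2*I)) = 191*(6*I) = 1146*I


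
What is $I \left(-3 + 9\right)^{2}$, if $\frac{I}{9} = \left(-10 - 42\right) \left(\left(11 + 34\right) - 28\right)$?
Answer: $-286416$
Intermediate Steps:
$I = -7956$ ($I = 9 \left(-10 - 42\right) \left(\left(11 + 34\right) - 28\right) = 9 \left(- 52 \left(45 - 28\right)\right) = 9 \left(\left(-52\right) 17\right) = 9 \left(-884\right) = -7956$)
$I \left(-3 + 9\right)^{2} = - 7956 \left(-3 + 9\right)^{2} = - 7956 \cdot 6^{2} = \left(-7956\right) 36 = -286416$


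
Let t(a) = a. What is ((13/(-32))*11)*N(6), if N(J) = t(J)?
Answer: -429/16 ≈ -26.813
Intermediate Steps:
N(J) = J
((13/(-32))*11)*N(6) = ((13/(-32))*11)*6 = ((13*(-1/32))*11)*6 = -13/32*11*6 = -143/32*6 = -429/16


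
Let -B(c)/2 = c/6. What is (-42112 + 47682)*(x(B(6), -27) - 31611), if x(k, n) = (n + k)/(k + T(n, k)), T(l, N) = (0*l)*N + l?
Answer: -176067700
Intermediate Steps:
B(c) = -c/3 (B(c) = -2*c/6 = -c/3)
T(l, N) = l (T(l, N) = 0*N + l = 0 + l = l)
x(k, n) = 1 (x(k, n) = (n + k)/(k + n) = (k + n)/(k + n) = 1)
(-42112 + 47682)*(x(B(6), -27) - 31611) = (-42112 + 47682)*(1 - 31611) = 5570*(-31610) = -176067700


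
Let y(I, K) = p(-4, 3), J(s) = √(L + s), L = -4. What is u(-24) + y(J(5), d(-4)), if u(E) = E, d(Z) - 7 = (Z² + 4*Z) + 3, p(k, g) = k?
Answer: -28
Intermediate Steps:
J(s) = √(-4 + s)
d(Z) = 10 + Z² + 4*Z (d(Z) = 7 + ((Z² + 4*Z) + 3) = 7 + (3 + Z² + 4*Z) = 10 + Z² + 4*Z)
y(I, K) = -4
u(-24) + y(J(5), d(-4)) = -24 - 4 = -28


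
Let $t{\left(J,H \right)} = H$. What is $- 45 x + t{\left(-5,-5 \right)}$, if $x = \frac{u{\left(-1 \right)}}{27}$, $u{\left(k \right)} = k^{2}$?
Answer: $- \frac{20}{3} \approx -6.6667$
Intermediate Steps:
$x = \frac{1}{27}$ ($x = \frac{\left(-1\right)^{2}}{27} = 1 \cdot \frac{1}{27} = \frac{1}{27} \approx 0.037037$)
$- 45 x + t{\left(-5,-5 \right)} = \left(-45\right) \frac{1}{27} - 5 = - \frac{5}{3} - 5 = - \frac{20}{3}$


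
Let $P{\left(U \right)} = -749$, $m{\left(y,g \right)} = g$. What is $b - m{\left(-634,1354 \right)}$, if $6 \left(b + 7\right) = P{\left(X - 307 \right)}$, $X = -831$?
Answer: $- \frac{8915}{6} \approx -1485.8$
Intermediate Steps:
$b = - \frac{791}{6}$ ($b = -7 + \frac{1}{6} \left(-749\right) = -7 - \frac{749}{6} = - \frac{791}{6} \approx -131.83$)
$b - m{\left(-634,1354 \right)} = - \frac{791}{6} - 1354 = - \frac{8915}{6}$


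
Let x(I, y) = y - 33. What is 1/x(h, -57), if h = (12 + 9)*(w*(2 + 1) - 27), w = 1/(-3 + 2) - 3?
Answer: -1/90 ≈ -0.011111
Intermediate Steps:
w = -4 (w = 1/(-1) - 3 = -1 - 3 = -4)
h = -819 (h = (12 + 9)*(-4*(2 + 1) - 27) = 21*(-4*3 - 27) = 21*(-12 - 27) = 21*(-39) = -819)
x(I, y) = -33 + y
1/x(h, -57) = 1/(-33 - 57) = 1/(-90) = -1/90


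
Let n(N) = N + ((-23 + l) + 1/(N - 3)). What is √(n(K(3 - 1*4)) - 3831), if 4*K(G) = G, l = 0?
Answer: I*√2605681/26 ≈ 62.085*I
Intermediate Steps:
K(G) = G/4
n(N) = -23 + N + 1/(-3 + N) (n(N) = N + ((-23 + 0) + 1/(N - 3)) = N + (-23 + 1/(-3 + N)) = -23 + N + 1/(-3 + N))
√(n(K(3 - 1*4)) - 3831) = √((70 + ((3 - 1*4)/4)² - 13*(3 - 1*4)/2)/(-3 + (3 - 1*4)/4) - 3831) = √((70 + ((3 - 4)/4)² - 13*(3 - 4)/2)/(-3 + (3 - 4)/4) - 3831) = √((70 + ((¼)*(-1))² - 13*(-1)/2)/(-3 + (¼)*(-1)) - 3831) = √((70 + (-¼)² - 26*(-¼))/(-3 - ¼) - 3831) = √((70 + 1/16 + 13/2)/(-13/4) - 3831) = √(-4/13*1225/16 - 3831) = √(-1225/52 - 3831) = √(-200437/52) = I*√2605681/26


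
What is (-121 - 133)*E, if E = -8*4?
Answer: 8128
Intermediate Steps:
E = -32
(-121 - 133)*E = (-121 - 133)*(-32) = -254*(-32) = 8128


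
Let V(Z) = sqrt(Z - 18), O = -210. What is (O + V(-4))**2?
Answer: (210 - I*sqrt(22))**2 ≈ 44078.0 - 1970.0*I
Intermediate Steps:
V(Z) = sqrt(-18 + Z)
(O + V(-4))**2 = (-210 + sqrt(-18 - 4))**2 = (-210 + sqrt(-22))**2 = (-210 + I*sqrt(22))**2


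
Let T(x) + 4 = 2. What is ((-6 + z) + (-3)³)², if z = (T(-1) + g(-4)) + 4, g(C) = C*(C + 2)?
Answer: 529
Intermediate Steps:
g(C) = C*(2 + C)
T(x) = -2 (T(x) = -4 + 2 = -2)
z = 10 (z = (-2 - 4*(2 - 4)) + 4 = (-2 - 4*(-2)) + 4 = (-2 + 8) + 4 = 6 + 4 = 10)
((-6 + z) + (-3)³)² = ((-6 + 10) + (-3)³)² = (4 - 27)² = (-23)² = 529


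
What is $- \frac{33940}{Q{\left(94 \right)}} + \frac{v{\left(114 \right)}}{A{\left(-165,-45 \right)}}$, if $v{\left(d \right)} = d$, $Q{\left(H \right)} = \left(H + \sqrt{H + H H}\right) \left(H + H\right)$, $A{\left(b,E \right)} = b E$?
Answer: $\frac{21002161}{116325} - \frac{8485 \sqrt{8930}}{4418} \approx -0.94238$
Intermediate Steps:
$A{\left(b,E \right)} = E b$
$Q{\left(H \right)} = 2 H \left(H + \sqrt{H + H^{2}}\right)$ ($Q{\left(H \right)} = \left(H + \sqrt{H + H^{2}}\right) 2 H = 2 H \left(H + \sqrt{H + H^{2}}\right)$)
$- \frac{33940}{Q{\left(94 \right)}} + \frac{v{\left(114 \right)}}{A{\left(-165,-45 \right)}} = - \frac{33940}{2 \cdot 94 \left(94 + \sqrt{94 \left(1 + 94\right)}\right)} + \frac{114}{\left(-45\right) \left(-165\right)} = - \frac{33940}{2 \cdot 94 \left(94 + \sqrt{94 \cdot 95}\right)} + \frac{114}{7425} = - \frac{33940}{2 \cdot 94 \left(94 + \sqrt{8930}\right)} + 114 \cdot \frac{1}{7425} = - \frac{33940}{17672 + 188 \sqrt{8930}} + \frac{38}{2475} = \frac{38}{2475} - \frac{33940}{17672 + 188 \sqrt{8930}}$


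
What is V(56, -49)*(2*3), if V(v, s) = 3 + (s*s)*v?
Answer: 806754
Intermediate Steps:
V(v, s) = 3 + v*s² (V(v, s) = 3 + s²*v = 3 + v*s²)
V(56, -49)*(2*3) = (3 + 56*(-49)²)*(2*3) = (3 + 56*2401)*6 = (3 + 134456)*6 = 134459*6 = 806754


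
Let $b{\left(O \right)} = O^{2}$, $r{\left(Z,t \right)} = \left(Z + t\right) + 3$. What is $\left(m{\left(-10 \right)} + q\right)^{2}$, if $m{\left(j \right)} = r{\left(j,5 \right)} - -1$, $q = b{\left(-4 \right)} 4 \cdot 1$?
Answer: $3969$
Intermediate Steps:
$r{\left(Z,t \right)} = 3 + Z + t$
$q = 64$ ($q = \left(-4\right)^{2} \cdot 4 \cdot 1 = 16 \cdot 4 \cdot 1 = 64 \cdot 1 = 64$)
$m{\left(j \right)} = 9 + j$ ($m{\left(j \right)} = \left(3 + j + 5\right) - -1 = \left(8 + j\right) + 1 = 9 + j$)
$\left(m{\left(-10 \right)} + q\right)^{2} = \left(\left(9 - 10\right) + 64\right)^{2} = \left(-1 + 64\right)^{2} = 63^{2} = 3969$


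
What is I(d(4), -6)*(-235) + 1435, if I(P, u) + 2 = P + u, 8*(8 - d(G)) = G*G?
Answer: 1905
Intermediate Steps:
d(G) = 8 - G**2/8 (d(G) = 8 - G*G/8 = 8 - G**2/8)
I(P, u) = -2 + P + u (I(P, u) = -2 + (P + u) = -2 + P + u)
I(d(4), -6)*(-235) + 1435 = (-2 + (8 - 1/8*4**2) - 6)*(-235) + 1435 = (-2 + (8 - 1/8*16) - 6)*(-235) + 1435 = (-2 + (8 - 2) - 6)*(-235) + 1435 = (-2 + 6 - 6)*(-235) + 1435 = -2*(-235) + 1435 = 470 + 1435 = 1905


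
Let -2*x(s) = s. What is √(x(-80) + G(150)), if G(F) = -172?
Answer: 2*I*√33 ≈ 11.489*I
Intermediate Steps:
x(s) = -s/2
√(x(-80) + G(150)) = √(-½*(-80) - 172) = √(40 - 172) = √(-132) = 2*I*√33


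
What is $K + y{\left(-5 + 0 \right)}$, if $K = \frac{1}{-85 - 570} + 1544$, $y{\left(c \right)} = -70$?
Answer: $\frac{965469}{655} \approx 1474.0$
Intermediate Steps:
$K = \frac{1011319}{655}$ ($K = \frac{1}{-655} + 1544 = - \frac{1}{655} + 1544 = \frac{1011319}{655} \approx 1544.0$)
$K + y{\left(-5 + 0 \right)} = \frac{1011319}{655} - 70 = \frac{965469}{655}$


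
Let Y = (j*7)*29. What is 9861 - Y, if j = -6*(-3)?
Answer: 6207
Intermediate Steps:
j = 18
Y = 3654 (Y = (18*7)*29 = 126*29 = 3654)
9861 - Y = 9861 - 1*3654 = 9861 - 3654 = 6207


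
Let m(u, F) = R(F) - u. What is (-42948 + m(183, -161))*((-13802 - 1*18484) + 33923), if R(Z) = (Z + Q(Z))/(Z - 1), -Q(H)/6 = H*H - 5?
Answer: -11183271905/162 ≈ -6.9033e+7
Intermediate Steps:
Q(H) = 30 - 6*H² (Q(H) = -6*(H*H - 5) = -6*(H² - 5) = -6*(-5 + H²) = 30 - 6*H²)
R(Z) = (30 + Z - 6*Z²)/(-1 + Z) (R(Z) = (Z + (30 - 6*Z²))/(Z - 1) = (30 + Z - 6*Z²)/(-1 + Z))
m(u, F) = -u + (30 + F - 6*F²)/(-1 + F) (m(u, F) = (30 + F - 6*F²)/(-1 + F) - u = -u + (30 + F - 6*F²)/(-1 + F))
(-42948 + m(183, -161))*((-13802 - 1*18484) + 33923) = (-42948 + (30 - 161 - 6*(-161)² - 1*183*(-1 - 161))/(-1 - 161))*((-13802 - 1*18484) + 33923) = (-42948 + (30 - 161 - 6*25921 - 1*183*(-162))/(-162))*((-13802 - 18484) + 33923) = (-42948 - (30 - 161 - 155526 + 29646)/162)*(-32286 + 33923) = (-42948 - 1/162*(-126011))*1637 = (-42948 + 126011/162)*1637 = -6831565/162*1637 = -11183271905/162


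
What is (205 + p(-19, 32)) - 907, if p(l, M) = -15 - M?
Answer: -749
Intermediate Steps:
(205 + p(-19, 32)) - 907 = (205 + (-15 - 1*32)) - 907 = (205 + (-15 - 32)) - 907 = (205 - 47) - 907 = 158 - 907 = -749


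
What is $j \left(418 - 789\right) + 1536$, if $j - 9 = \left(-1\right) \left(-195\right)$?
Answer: $-74148$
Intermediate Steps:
$j = 204$ ($j = 9 - -195 = 9 + 195 = 204$)
$j \left(418 - 789\right) + 1536 = 204 \left(418 - 789\right) + 1536 = 204 \left(-371\right) + 1536 = -75684 + 1536 = -74148$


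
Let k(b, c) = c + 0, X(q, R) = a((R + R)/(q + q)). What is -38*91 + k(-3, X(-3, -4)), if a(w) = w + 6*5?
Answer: -10280/3 ≈ -3426.7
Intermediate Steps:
a(w) = 30 + w (a(w) = w + 30 = 30 + w)
X(q, R) = 30 + R/q (X(q, R) = 30 + (R + R)/(q + q) = 30 + (2*R)/((2*q)) = 30 + (2*R)*(1/(2*q)) = 30 + R/q)
k(b, c) = c
-38*91 + k(-3, X(-3, -4)) = -38*91 + (30 - 4/(-3)) = -3458 + (30 - 4*(-⅓)) = -3458 + (30 + 4/3) = -3458 + 94/3 = -10280/3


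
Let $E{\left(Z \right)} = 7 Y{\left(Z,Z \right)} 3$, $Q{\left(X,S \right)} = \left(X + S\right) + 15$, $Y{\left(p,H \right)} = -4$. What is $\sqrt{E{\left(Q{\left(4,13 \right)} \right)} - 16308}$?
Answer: $2 i \sqrt{4098} \approx 128.03 i$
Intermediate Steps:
$Q{\left(X,S \right)} = 15 + S + X$ ($Q{\left(X,S \right)} = \left(S + X\right) + 15 = 15 + S + X$)
$E{\left(Z \right)} = -84$ ($E{\left(Z \right)} = 7 \left(-4\right) 3 = \left(-28\right) 3 = -84$)
$\sqrt{E{\left(Q{\left(4,13 \right)} \right)} - 16308} = \sqrt{-84 - 16308} = \sqrt{-16392} = 2 i \sqrt{4098}$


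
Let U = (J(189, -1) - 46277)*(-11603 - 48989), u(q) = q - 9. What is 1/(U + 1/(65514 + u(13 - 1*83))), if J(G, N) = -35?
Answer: 65435/183619555226241 ≈ 3.5636e-10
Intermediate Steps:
u(q) = -9 + q
U = 2806136704 (U = (-35 - 46277)*(-11603 - 48989) = -46312*(-60592) = 2806136704)
1/(U + 1/(65514 + u(13 - 1*83))) = 1/(2806136704 + 1/(65514 + (-9 + (13 - 1*83)))) = 1/(2806136704 + 1/(65514 + (-9 + (13 - 83)))) = 1/(2806136704 + 1/(65514 + (-9 - 70))) = 1/(2806136704 + 1/(65514 - 79)) = 1/(2806136704 + 1/65435) = 1/(183619555226241/65435) = 65435/183619555226241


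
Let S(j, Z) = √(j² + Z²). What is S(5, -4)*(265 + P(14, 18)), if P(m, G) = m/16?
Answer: 2127*√41/8 ≈ 1702.4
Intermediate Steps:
S(j, Z) = √(Z² + j²)
P(m, G) = m/16 (P(m, G) = m*(1/16) = m/16)
S(5, -4)*(265 + P(14, 18)) = √((-4)² + 5²)*(265 + (1/16)*14) = √(16 + 25)*(265 + 7/8) = √41*(2127/8) = 2127*√41/8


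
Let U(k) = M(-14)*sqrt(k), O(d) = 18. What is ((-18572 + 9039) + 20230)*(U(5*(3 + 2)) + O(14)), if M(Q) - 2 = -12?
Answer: -342304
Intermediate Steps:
M(Q) = -10 (M(Q) = 2 - 12 = -10)
U(k) = -10*sqrt(k)
((-18572 + 9039) + 20230)*(U(5*(3 + 2)) + O(14)) = ((-18572 + 9039) + 20230)*(-10*sqrt(5)*sqrt(3 + 2) + 18) = (-9533 + 20230)*(-10*sqrt(5*5) + 18) = 10697*(-10*sqrt(25) + 18) = 10697*(-10*5 + 18) = 10697*(-50 + 18) = 10697*(-32) = -342304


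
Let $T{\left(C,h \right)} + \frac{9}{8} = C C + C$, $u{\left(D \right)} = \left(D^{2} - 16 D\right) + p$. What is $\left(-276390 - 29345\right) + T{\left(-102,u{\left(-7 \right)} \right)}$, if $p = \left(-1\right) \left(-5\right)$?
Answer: $- \frac{2363473}{8} \approx -2.9543 \cdot 10^{5}$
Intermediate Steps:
$p = 5$
$u{\left(D \right)} = 5 + D^{2} - 16 D$ ($u{\left(D \right)} = \left(D^{2} - 16 D\right) + 5 = 5 + D^{2} - 16 D$)
$T{\left(C,h \right)} = - \frac{9}{8} + C + C^{2}$ ($T{\left(C,h \right)} = - \frac{9}{8} + \left(C C + C\right) = - \frac{9}{8} + \left(C^{2} + C\right) = - \frac{9}{8} + \left(C + C^{2}\right) = - \frac{9}{8} + C + C^{2}$)
$\left(-276390 - 29345\right) + T{\left(-102,u{\left(-7 \right)} \right)} = \left(-276390 - 29345\right) - \left(\frac{825}{8} - 10404\right) = -305735 - - \frac{82407}{8} = -305735 + \frac{82407}{8} = - \frac{2363473}{8}$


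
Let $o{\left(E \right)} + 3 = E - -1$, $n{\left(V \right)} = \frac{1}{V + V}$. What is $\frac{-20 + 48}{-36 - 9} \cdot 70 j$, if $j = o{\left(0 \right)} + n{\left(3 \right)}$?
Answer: $\frac{2156}{27} \approx 79.852$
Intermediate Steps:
$n{\left(V \right)} = \frac{1}{2 V}$
$o{\left(E \right)} = -2 + E$ ($o{\left(E \right)} = -3 + \left(E - -1\right) = -3 + \left(E + 1\right) = -3 + \left(1 + E\right) = -2 + E$)
$j = - \frac{11}{6}$ ($j = \left(-2 + 0\right) + \frac{1}{2 \cdot 3} = -2 + \frac{1}{2} \cdot \frac{1}{3} = -2 + \frac{1}{6} = - \frac{11}{6} \approx -1.8333$)
$\frac{-20 + 48}{-36 - 9} \cdot 70 j = \frac{-20 + 48}{-36 - 9} \cdot 70 \left(- \frac{11}{6}\right) = \frac{28}{-45} \cdot 70 \left(- \frac{11}{6}\right) = 28 \left(- \frac{1}{45}\right) 70 \left(- \frac{11}{6}\right) = \left(- \frac{28}{45}\right) 70 \left(- \frac{11}{6}\right) = \left(- \frac{392}{9}\right) \left(- \frac{11}{6}\right) = \frac{2156}{27}$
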